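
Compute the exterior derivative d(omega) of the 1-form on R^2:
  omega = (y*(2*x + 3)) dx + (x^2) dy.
d(omega) = (-3) dx ∧ dy

For a 1-form omega = sum_i f_i dx_i, the exterior derivative is
  d(omega) = sum_{i < j} (∂f_j/∂x_i - ∂f_i/∂x_j) dx_i ∧ dx_j.
  coefficient of dx ∧ dy: ∂f_2/∂x - ∂f_1/∂y = ∂(x^2)/∂x - ∂(y*(2*x + 3))/∂y = -3
Assembling: d(omega) = (-3) dx ∧ dy.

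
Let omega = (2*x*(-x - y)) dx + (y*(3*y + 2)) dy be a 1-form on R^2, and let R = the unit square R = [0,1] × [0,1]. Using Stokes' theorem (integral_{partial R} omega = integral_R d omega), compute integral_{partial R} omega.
integral_(partial R) omega = 1

Stokes: integral_partial_R omega = integral_R d omega with d omega = (∂Q/∂x - ∂P/∂y) dx ∧ dy.
  ∂Q/∂x = 0
  ∂P/∂y = -2*x
  integrand = ∂Q/∂x - ∂P/∂y = 2*x.
Integrating over R: integral_0^1 integral_0^1 (2*x) dx dy = 1.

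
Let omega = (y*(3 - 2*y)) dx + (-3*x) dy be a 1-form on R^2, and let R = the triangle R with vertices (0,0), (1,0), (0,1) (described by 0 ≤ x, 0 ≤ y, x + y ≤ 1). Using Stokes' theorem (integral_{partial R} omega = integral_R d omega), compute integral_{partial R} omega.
integral_(partial R) omega = -7/3

Stokes: integral_partial_R omega = integral_R d omega with d omega = (∂Q/∂x - ∂P/∂y) dx ∧ dy.
  ∂Q/∂x = -3
  ∂P/∂y = 3 - 4*y
  integrand = ∂Q/∂x - ∂P/∂y = 4*y - 6.
Integrating over R: integral_0^1 integral_0^{1-x} (4*y - 6) dy dx = -7/3.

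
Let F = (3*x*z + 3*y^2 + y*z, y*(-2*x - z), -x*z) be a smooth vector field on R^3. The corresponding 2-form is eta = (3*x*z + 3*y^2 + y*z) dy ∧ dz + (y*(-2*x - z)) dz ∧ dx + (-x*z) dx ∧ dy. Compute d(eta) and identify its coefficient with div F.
d(eta) = (-3*x + 2*z) dx ∧ dy ∧ dz; div F = -3*x + 2*z

For a 2-form in R^3 of the form above, applying d gives a 3-form with coefficient ∂P/∂x + ∂Q/∂y + ∂R/∂z:
  ∂P/∂x = 3*z
  ∂Q/∂y = -2*x - z
  ∂R/∂z = -x
Sum = -3*x + 2*z, which is exactly div F.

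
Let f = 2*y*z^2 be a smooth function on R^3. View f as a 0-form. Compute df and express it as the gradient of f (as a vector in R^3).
df = (0) dx + (2*z^2) dy + (4*y*z) dz; grad f = (0, 2*z^2, 4*y*z)

For a 0-form f, d f = (∂f/∂x) dx + (∂f/∂y) dy + (∂f/∂z) dz. The components of the vector representation are exactly the entries of grad f in Cartesian coordinates:
  ∂f/∂x = 0
  ∂f/∂y = 2*z^2
  ∂f/∂z = 4*y*z.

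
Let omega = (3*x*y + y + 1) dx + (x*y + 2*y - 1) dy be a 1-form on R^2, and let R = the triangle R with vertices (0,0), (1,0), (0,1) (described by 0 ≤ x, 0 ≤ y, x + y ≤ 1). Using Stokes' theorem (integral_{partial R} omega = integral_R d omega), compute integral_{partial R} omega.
integral_(partial R) omega = -5/6

Stokes: integral_partial_R omega = integral_R d omega with d omega = (∂Q/∂x - ∂P/∂y) dx ∧ dy.
  ∂Q/∂x = y
  ∂P/∂y = 3*x + 1
  integrand = ∂Q/∂x - ∂P/∂y = -3*x + y - 1.
Integrating over R: integral_0^1 integral_0^{1-x} (-3*x + y - 1) dy dx = -5/6.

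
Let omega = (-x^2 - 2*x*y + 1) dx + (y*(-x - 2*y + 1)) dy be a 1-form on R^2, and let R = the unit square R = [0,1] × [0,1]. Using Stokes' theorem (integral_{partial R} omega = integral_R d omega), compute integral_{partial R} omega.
integral_(partial R) omega = 1/2

Stokes: integral_partial_R omega = integral_R d omega with d omega = (∂Q/∂x - ∂P/∂y) dx ∧ dy.
  ∂Q/∂x = -y
  ∂P/∂y = -2*x
  integrand = ∂Q/∂x - ∂P/∂y = 2*x - y.
Integrating over R: integral_0^1 integral_0^1 (2*x - y) dx dy = 1/2.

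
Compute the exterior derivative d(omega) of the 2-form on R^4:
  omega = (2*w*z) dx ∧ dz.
d(omega) = (2*z) dx ∧ dz ∧ dw

For a 2-form omega = sum_{i<j} g_{ij} dx_i ∧ dx_j, the exterior derivative is
  d(omega) = sum_{i<j} d(g_{ij}) ∧ dx_i ∧ dx_j = sum_{i<j, k} (∂g_{ij}/∂x_k) dx_k ∧ dx_i ∧ dx_j.
Expand each term, using dx_k ∧ dx_i ∧ dx_j = sgn(permutation) dx_{(a)} ∧ dx_{(b)} ∧ dx_{(c)} with (a < b < c) sorted:
  d(2*w*z) includes (∂/∂w)(2*w*z) dw = (2*z) dw, which multiplied by dx ∧ dz gives (2*z) dx ∧ dz ∧ dw
Collecting like 3-forms: d(omega) = (2*z) dx ∧ dz ∧ dw.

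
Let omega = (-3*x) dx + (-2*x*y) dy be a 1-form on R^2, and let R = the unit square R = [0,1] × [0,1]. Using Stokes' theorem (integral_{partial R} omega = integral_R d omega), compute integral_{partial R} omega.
integral_(partial R) omega = -1

Stokes: integral_partial_R omega = integral_R d omega with d omega = (∂Q/∂x - ∂P/∂y) dx ∧ dy.
  ∂Q/∂x = -2*y
  ∂P/∂y = 0
  integrand = ∂Q/∂x - ∂P/∂y = -2*y.
Integrating over R: integral_0^1 integral_0^1 (-2*y) dx dy = -1.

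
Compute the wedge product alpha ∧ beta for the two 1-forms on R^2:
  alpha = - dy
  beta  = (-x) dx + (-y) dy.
alpha ∧ beta = (-x) dx ∧ dy

Distribute the wedge, using dx_i ∧ dx_j = -dx_j ∧ dx_i and dx_i ∧ dx_i = 0. For each pair (i, j) with i < j, the coefficient of dx_i ∧ dx_j in alpha ∧ beta is (alpha_i * beta_j - alpha_j * beta_i). Collecting: alpha ∧ beta = (-x) dx ∧ dy.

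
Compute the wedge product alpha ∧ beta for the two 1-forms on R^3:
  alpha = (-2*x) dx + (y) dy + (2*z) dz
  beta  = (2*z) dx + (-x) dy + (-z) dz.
alpha ∧ beta = (2*x^2 - 2*y*z) dx ∧ dy + (2*z*(x - 2*z)) dx ∧ dz + (z*(2*x - y)) dy ∧ dz

Distribute the wedge, using dx_i ∧ dx_j = -dx_j ∧ dx_i and dx_i ∧ dx_i = 0. For each pair (i, j) with i < j, the coefficient of dx_i ∧ dx_j in alpha ∧ beta is (alpha_i * beta_j - alpha_j * beta_i). Collecting: alpha ∧ beta = (2*x^2 - 2*y*z) dx ∧ dy + (2*z*(x - 2*z)) dx ∧ dz + (z*(2*x - y)) dy ∧ dz.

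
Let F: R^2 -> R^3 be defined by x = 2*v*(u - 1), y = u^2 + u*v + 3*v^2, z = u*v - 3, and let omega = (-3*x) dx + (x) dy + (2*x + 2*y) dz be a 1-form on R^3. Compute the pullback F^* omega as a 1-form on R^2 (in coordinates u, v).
F^* omega = (2*v*(3*u^2 - 2*u*v - 2*u + 3*v^2 + 3*v)) du + (2*u^3 - 4*u^2*v + 18*u*v^2 + 18*u*v - 12*v^2 - 12*v) dv

Using F^*(f dg) = (f ∘ F) d(g ∘ F), substitute each coordinate x_i by F_i(u, v) in f_i, and replace dx_i by d F_i = (∂F_i/∂u) du + (∂F_i/∂v) dv.
  For the x component: f_1(F) = 6*v*(1 - u); d F_1 = (2*v) du + (2*u - 2) dv
  For the y component: f_2(F) = 2*v*(u - 1); d F_2 = (2*u + v) du + (u + 6*v) dv
  For the z component: f_3(F) = 2*u^2 + 6*u*v + 6*v^2 - 4*v; d F_3 = (v) du + (u) dv
Combining and collecting du, dv coefficients:
  coeff of du: 2*v*(3*u^2 - 2*u*v - 2*u + 3*v^2 + 3*v)
  coeff of dv: 2*u^3 - 4*u^2*v + 18*u*v^2 + 18*u*v - 12*v^2 - 12*v
F^* omega = (2*v*(3*u^2 - 2*u*v - 2*u + 3*v^2 + 3*v)) du + (2*u^3 - 4*u^2*v + 18*u*v^2 + 18*u*v - 12*v^2 - 12*v) dv.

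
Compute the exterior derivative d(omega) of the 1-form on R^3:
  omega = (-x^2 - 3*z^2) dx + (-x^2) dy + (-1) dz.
d(omega) = (-2*x) dx ∧ dy + (6*z) dx ∧ dz

For a 1-form omega = sum_i f_i dx_i, the exterior derivative is
  d(omega) = sum_{i < j} (∂f_j/∂x_i - ∂f_i/∂x_j) dx_i ∧ dx_j.
  coefficient of dx ∧ dy: ∂f_2/∂x - ∂f_1/∂y = ∂(-x^2)/∂x - ∂(-x^2 - 3*z^2)/∂y = -2*x
  coefficient of dx ∧ dz: ∂f_3/∂x - ∂f_1/∂z = ∂(-1)/∂x - ∂(-x^2 - 3*z^2)/∂z = 6*z
Assembling: d(omega) = (-2*x) dx ∧ dy + (6*z) dx ∧ dz.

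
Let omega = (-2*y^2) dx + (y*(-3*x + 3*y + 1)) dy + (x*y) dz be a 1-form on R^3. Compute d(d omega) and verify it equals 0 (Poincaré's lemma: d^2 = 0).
d(d omega) = 0

Step 1: d omega = sum_{i<j} (∂f_j/∂x_i - ∂f_i/∂x_j) dx_i ∧ dx_j:
  coeff of dx ∧ dy: y
  coeff of dx ∧ dz: y
  coeff of dy ∧ dz: x
Step 2: Apply d again to each 2-form coefficient. The only possible 3-form in R^3 is dx ∧ dy ∧ dz, with coefficient
  ∂(coeff of dy∧dz)/∂x - ∂(coeff of dx∧dz)/∂y + ∂(coeff of dx∧dy)/∂z
  = ∂/∂x (x) - ∂/∂y (y) + ∂/∂z (y).
Each of these terms simplifies to sums of mixed partials that cancel in pairs. The result is 0 (by equality of mixed partials for smooth functions — Schwarz / Clairaut).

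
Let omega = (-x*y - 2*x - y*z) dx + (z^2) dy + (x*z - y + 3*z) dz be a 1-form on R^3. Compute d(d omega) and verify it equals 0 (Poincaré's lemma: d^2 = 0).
d(d omega) = 0

Step 1: d omega = sum_{i<j} (∂f_j/∂x_i - ∂f_i/∂x_j) dx_i ∧ dx_j:
  coeff of dx ∧ dy: x + z
  coeff of dx ∧ dz: y + z
  coeff of dy ∧ dz: -2*z - 1
Step 2: Apply d again to each 2-form coefficient. The only possible 3-form in R^3 is dx ∧ dy ∧ dz, with coefficient
  ∂(coeff of dy∧dz)/∂x - ∂(coeff of dx∧dz)/∂y + ∂(coeff of dx∧dy)/∂z
  = ∂/∂x (-2*z - 1) - ∂/∂y (y + z) + ∂/∂z (x + z).
Each of these terms simplifies to sums of mixed partials that cancel in pairs. The result is 0 (by equality of mixed partials for smooth functions — Schwarz / Clairaut).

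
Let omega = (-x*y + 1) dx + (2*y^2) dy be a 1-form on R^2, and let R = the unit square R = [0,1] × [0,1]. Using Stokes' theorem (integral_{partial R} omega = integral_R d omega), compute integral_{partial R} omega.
integral_(partial R) omega = 1/2

Stokes: integral_partial_R omega = integral_R d omega with d omega = (∂Q/∂x - ∂P/∂y) dx ∧ dy.
  ∂Q/∂x = 0
  ∂P/∂y = -x
  integrand = ∂Q/∂x - ∂P/∂y = x.
Integrating over R: integral_0^1 integral_0^1 (x) dx dy = 1/2.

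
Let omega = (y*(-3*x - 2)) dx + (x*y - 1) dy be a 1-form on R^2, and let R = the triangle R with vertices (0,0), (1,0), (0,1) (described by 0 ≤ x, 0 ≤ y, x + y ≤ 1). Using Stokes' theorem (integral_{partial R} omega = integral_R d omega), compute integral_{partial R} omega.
integral_(partial R) omega = 5/3

Stokes: integral_partial_R omega = integral_R d omega with d omega = (∂Q/∂x - ∂P/∂y) dx ∧ dy.
  ∂Q/∂x = y
  ∂P/∂y = -3*x - 2
  integrand = ∂Q/∂x - ∂P/∂y = 3*x + y + 2.
Integrating over R: integral_0^1 integral_0^{1-x} (3*x + y + 2) dy dx = 5/3.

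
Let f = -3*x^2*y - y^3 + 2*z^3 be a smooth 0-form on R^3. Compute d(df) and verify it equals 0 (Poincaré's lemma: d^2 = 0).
d(df) = 0

Step 1: df = sum_i (∂f/∂x_i) dx_i = (-6*x*y) dx + (-3*x^2 - 3*y^2) dy + (6*z^2) dz.
Step 2: Apply d again. Using the 1-form formula, the coefficient of dx ∧ dy in d(df) is ∂^2 f/∂x ∂y - ∂^2 f/∂y ∂x = (-6*x) - (-6*x) = 0 (equality of mixed partials for smooth f).
Similarly for dx ∧ dz and dy ∧ dz — all coefficients vanish. So d(df) = 0.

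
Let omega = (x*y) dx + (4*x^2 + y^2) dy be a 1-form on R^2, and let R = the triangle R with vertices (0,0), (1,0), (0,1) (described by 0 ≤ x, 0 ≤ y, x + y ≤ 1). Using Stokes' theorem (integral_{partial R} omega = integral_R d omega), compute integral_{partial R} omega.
integral_(partial R) omega = 7/6

Stokes: integral_partial_R omega = integral_R d omega with d omega = (∂Q/∂x - ∂P/∂y) dx ∧ dy.
  ∂Q/∂x = 8*x
  ∂P/∂y = x
  integrand = ∂Q/∂x - ∂P/∂y = 7*x.
Integrating over R: integral_0^1 integral_0^{1-x} (7*x) dy dx = 7/6.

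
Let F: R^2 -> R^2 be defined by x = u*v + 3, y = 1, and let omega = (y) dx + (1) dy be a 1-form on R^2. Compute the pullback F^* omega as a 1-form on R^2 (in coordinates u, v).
F^* omega = (v) du + (u) dv

Using F^*(f dg) = (f ∘ F) d(g ∘ F), substitute each coordinate x_i by F_i(u, v) in f_i, and replace dx_i by d F_i = (∂F_i/∂u) du + (∂F_i/∂v) dv.
  For the x component: f_1(F) = 1; d F_1 = (v) du + (u) dv
  For the y component: f_2(F) = 1; d F_2 = (0) du + (0) dv
Combining and collecting du, dv coefficients:
  coeff of du: v
  coeff of dv: u
F^* omega = (v) du + (u) dv.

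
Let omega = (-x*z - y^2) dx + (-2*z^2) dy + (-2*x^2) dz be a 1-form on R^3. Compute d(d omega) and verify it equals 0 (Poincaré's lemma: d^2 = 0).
d(d omega) = 0

Step 1: d omega = sum_{i<j} (∂f_j/∂x_i - ∂f_i/∂x_j) dx_i ∧ dx_j:
  coeff of dx ∧ dy: 2*y
  coeff of dx ∧ dz: -3*x
  coeff of dy ∧ dz: 4*z
Step 2: Apply d again to each 2-form coefficient. The only possible 3-form in R^3 is dx ∧ dy ∧ dz, with coefficient
  ∂(coeff of dy∧dz)/∂x - ∂(coeff of dx∧dz)/∂y + ∂(coeff of dx∧dy)/∂z
  = ∂/∂x (4*z) - ∂/∂y (-3*x) + ∂/∂z (2*y).
Each of these terms simplifies to sums of mixed partials that cancel in pairs. The result is 0 (by equality of mixed partials for smooth functions — Schwarz / Clairaut).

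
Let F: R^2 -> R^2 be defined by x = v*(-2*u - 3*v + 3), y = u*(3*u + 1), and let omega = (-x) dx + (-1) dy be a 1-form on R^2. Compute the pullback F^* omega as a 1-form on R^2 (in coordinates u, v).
F^* omega = (-4*u*v^2 - 6*u - 6*v^3 + 6*v^2 - 1) du + (v*(-4*u^2 - 18*u*v + 12*u - 18*v^2 + 27*v - 9)) dv

Using F^*(f dg) = (f ∘ F) d(g ∘ F), substitute each coordinate x_i by F_i(u, v) in f_i, and replace dx_i by d F_i = (∂F_i/∂u) du + (∂F_i/∂v) dv.
  For the x component: f_1(F) = v*(2*u + 3*v - 3); d F_1 = (-2*v) du + (-2*u - 6*v + 3) dv
  For the y component: f_2(F) = -1; d F_2 = (6*u + 1) du + (0) dv
Combining and collecting du, dv coefficients:
  coeff of du: -4*u*v^2 - 6*u - 6*v^3 + 6*v^2 - 1
  coeff of dv: v*(-4*u^2 - 18*u*v + 12*u - 18*v^2 + 27*v - 9)
F^* omega = (-4*u*v^2 - 6*u - 6*v^3 + 6*v^2 - 1) du + (v*(-4*u^2 - 18*u*v + 12*u - 18*v^2 + 27*v - 9)) dv.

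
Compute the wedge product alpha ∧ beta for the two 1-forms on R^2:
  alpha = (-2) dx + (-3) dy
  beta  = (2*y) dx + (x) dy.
alpha ∧ beta = (-2*x + 6*y) dx ∧ dy

Distribute the wedge, using dx_i ∧ dx_j = -dx_j ∧ dx_i and dx_i ∧ dx_i = 0. For each pair (i, j) with i < j, the coefficient of dx_i ∧ dx_j in alpha ∧ beta is (alpha_i * beta_j - alpha_j * beta_i). Collecting: alpha ∧ beta = (-2*x + 6*y) dx ∧ dy.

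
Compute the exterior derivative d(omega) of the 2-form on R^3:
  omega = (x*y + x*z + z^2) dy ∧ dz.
d(omega) = (y + z) dx ∧ dy ∧ dz

For a 2-form omega = sum_{i<j} g_{ij} dx_i ∧ dx_j, the exterior derivative is
  d(omega) = sum_{i<j} d(g_{ij}) ∧ dx_i ∧ dx_j = sum_{i<j, k} (∂g_{ij}/∂x_k) dx_k ∧ dx_i ∧ dx_j.
Expand each term, using dx_k ∧ dx_i ∧ dx_j = sgn(permutation) dx_{(a)} ∧ dx_{(b)} ∧ dx_{(c)} with (a < b < c) sorted:
  d(x*y + x*z + z^2) includes (∂/∂x)(x*y + x*z + z^2) dx = (y + z) dx, which multiplied by dy ∧ dz gives (y + z) dx ∧ dy ∧ dz
Collecting like 3-forms: d(omega) = (y + z) dx ∧ dy ∧ dz.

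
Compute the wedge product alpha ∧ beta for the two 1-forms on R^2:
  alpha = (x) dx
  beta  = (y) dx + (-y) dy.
alpha ∧ beta = (-x*y) dx ∧ dy

Distribute the wedge, using dx_i ∧ dx_j = -dx_j ∧ dx_i and dx_i ∧ dx_i = 0. For each pair (i, j) with i < j, the coefficient of dx_i ∧ dx_j in alpha ∧ beta is (alpha_i * beta_j - alpha_j * beta_i). Collecting: alpha ∧ beta = (-x*y) dx ∧ dy.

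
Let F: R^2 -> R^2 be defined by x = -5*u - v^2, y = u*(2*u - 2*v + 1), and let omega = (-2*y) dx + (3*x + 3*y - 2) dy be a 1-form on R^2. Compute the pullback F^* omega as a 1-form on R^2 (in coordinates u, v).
F^* omega = (24*u^3 - 36*u^2*v - 22*u^2 - 2*u*v - 10*u + 6*v^3 - 3*v^2 + 4*v - 2) du + (2*u*(-6*u^2 + 10*u*v + 12*u - v^2 + 2*v + 2)) dv

Using F^*(f dg) = (f ∘ F) d(g ∘ F), substitute each coordinate x_i by F_i(u, v) in f_i, and replace dx_i by d F_i = (∂F_i/∂u) du + (∂F_i/∂v) dv.
  For the x component: f_1(F) = 2*u*(-2*u + 2*v - 1); d F_1 = (-5) du + (-2*v) dv
  For the y component: f_2(F) = 6*u^2 - 6*u*v - 12*u - 3*v^2 - 2; d F_2 = (4*u - 2*v + 1) du + (-2*u) dv
Combining and collecting du, dv coefficients:
  coeff of du: 24*u^3 - 36*u^2*v - 22*u^2 - 2*u*v - 10*u + 6*v^3 - 3*v^2 + 4*v - 2
  coeff of dv: 2*u*(-6*u^2 + 10*u*v + 12*u - v^2 + 2*v + 2)
F^* omega = (24*u^3 - 36*u^2*v - 22*u^2 - 2*u*v - 10*u + 6*v^3 - 3*v^2 + 4*v - 2) du + (2*u*(-6*u^2 + 10*u*v + 12*u - v^2 + 2*v + 2)) dv.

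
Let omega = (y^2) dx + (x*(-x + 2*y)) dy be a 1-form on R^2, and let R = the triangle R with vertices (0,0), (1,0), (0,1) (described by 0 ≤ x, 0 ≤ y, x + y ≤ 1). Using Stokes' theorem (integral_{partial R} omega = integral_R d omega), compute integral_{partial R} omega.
integral_(partial R) omega = -1/3

Stokes: integral_partial_R omega = integral_R d omega with d omega = (∂Q/∂x - ∂P/∂y) dx ∧ dy.
  ∂Q/∂x = -2*x + 2*y
  ∂P/∂y = 2*y
  integrand = ∂Q/∂x - ∂P/∂y = -2*x.
Integrating over R: integral_0^1 integral_0^{1-x} (-2*x) dy dx = -1/3.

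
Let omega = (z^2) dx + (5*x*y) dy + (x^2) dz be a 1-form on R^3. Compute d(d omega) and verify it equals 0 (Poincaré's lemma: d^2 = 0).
d(d omega) = 0

Step 1: d omega = sum_{i<j} (∂f_j/∂x_i - ∂f_i/∂x_j) dx_i ∧ dx_j:
  coeff of dx ∧ dy: 5*y
  coeff of dx ∧ dz: 2*x - 2*z
  coeff of dy ∧ dz: 0
Step 2: Apply d again to each 2-form coefficient. The only possible 3-form in R^3 is dx ∧ dy ∧ dz, with coefficient
  ∂(coeff of dy∧dz)/∂x - ∂(coeff of dx∧dz)/∂y + ∂(coeff of dx∧dy)/∂z
  = ∂/∂x (0) - ∂/∂y (2*x - 2*z) + ∂/∂z (5*y).
Each of these terms simplifies to sums of mixed partials that cancel in pairs. The result is 0 (by equality of mixed partials for smooth functions — Schwarz / Clairaut).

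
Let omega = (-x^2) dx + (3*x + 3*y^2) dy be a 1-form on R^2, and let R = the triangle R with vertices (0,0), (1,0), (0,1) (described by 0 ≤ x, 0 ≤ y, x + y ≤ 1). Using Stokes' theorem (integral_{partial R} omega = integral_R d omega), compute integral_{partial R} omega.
integral_(partial R) omega = 3/2

Stokes: integral_partial_R omega = integral_R d omega with d omega = (∂Q/∂x - ∂P/∂y) dx ∧ dy.
  ∂Q/∂x = 3
  ∂P/∂y = 0
  integrand = ∂Q/∂x - ∂P/∂y = 3.
Integrating over R: integral_0^1 integral_0^{1-x} (3) dy dx = 3/2.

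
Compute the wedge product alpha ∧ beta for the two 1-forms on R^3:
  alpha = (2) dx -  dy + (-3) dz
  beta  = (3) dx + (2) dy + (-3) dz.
alpha ∧ beta = (7) dx ∧ dy + (3) dx ∧ dz + (9) dy ∧ dz

Distribute the wedge, using dx_i ∧ dx_j = -dx_j ∧ dx_i and dx_i ∧ dx_i = 0. For each pair (i, j) with i < j, the coefficient of dx_i ∧ dx_j in alpha ∧ beta is (alpha_i * beta_j - alpha_j * beta_i). Collecting: alpha ∧ beta = (7) dx ∧ dy + (3) dx ∧ dz + (9) dy ∧ dz.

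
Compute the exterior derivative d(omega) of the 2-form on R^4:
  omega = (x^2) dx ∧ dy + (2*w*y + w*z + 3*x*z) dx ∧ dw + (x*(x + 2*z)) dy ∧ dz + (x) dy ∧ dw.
d(omega) = (1 - 2*w) dx ∧ dy ∧ dw + (-w - 3*x) dx ∧ dz ∧ dw + (2*x + 2*z) dx ∧ dy ∧ dz

For a 2-form omega = sum_{i<j} g_{ij} dx_i ∧ dx_j, the exterior derivative is
  d(omega) = sum_{i<j} d(g_{ij}) ∧ dx_i ∧ dx_j = sum_{i<j, k} (∂g_{ij}/∂x_k) dx_k ∧ dx_i ∧ dx_j.
Expand each term, using dx_k ∧ dx_i ∧ dx_j = sgn(permutation) dx_{(a)} ∧ dx_{(b)} ∧ dx_{(c)} with (a < b < c) sorted:
  d(2*w*y + w*z + 3*x*z) includes (∂/∂y)(2*w*y + w*z + 3*x*z) dy = (2*w) dy, which multiplied by dx ∧ dw gives (-2*w) dx ∧ dy ∧ dw
  d(2*w*y + w*z + 3*x*z) includes (∂/∂z)(2*w*y + w*z + 3*x*z) dz = (w + 3*x) dz, which multiplied by dx ∧ dw gives (-w - 3*x) dx ∧ dz ∧ dw
  d(x*(x + 2*z)) includes (∂/∂x)(x*(x + 2*z)) dx = (2*x + 2*z) dx, which multiplied by dy ∧ dz gives (2*x + 2*z) dx ∧ dy ∧ dz
  d(x) includes (∂/∂x)(x) dx = (1) dx, which multiplied by dy ∧ dw gives (1) dx ∧ dy ∧ dw
Collecting like 3-forms: d(omega) = (1 - 2*w) dx ∧ dy ∧ dw + (-w - 3*x) dx ∧ dz ∧ dw + (2*x + 2*z) dx ∧ dy ∧ dz.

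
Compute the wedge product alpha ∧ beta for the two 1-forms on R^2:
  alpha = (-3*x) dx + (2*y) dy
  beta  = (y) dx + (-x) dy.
alpha ∧ beta = (3*x^2 - 2*y^2) dx ∧ dy

Distribute the wedge, using dx_i ∧ dx_j = -dx_j ∧ dx_i and dx_i ∧ dx_i = 0. For each pair (i, j) with i < j, the coefficient of dx_i ∧ dx_j in alpha ∧ beta is (alpha_i * beta_j - alpha_j * beta_i). Collecting: alpha ∧ beta = (3*x^2 - 2*y^2) dx ∧ dy.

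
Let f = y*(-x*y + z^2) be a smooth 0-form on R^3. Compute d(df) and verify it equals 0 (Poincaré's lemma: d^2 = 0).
d(df) = 0

Step 1: df = sum_i (∂f/∂x_i) dx_i = (-y^2) dx + (-2*x*y + z^2) dy + (2*y*z) dz.
Step 2: Apply d again. Using the 1-form formula, the coefficient of dx ∧ dy in d(df) is ∂^2 f/∂x ∂y - ∂^2 f/∂y ∂x = (-2*y) - (-2*y) = 0 (equality of mixed partials for smooth f).
Similarly for dx ∧ dz and dy ∧ dz — all coefficients vanish. So d(df) = 0.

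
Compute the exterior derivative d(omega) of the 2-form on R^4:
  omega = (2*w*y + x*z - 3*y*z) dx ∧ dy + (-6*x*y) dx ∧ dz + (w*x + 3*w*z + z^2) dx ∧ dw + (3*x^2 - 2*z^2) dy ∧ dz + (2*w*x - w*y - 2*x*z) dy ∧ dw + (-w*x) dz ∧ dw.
d(omega) = (13*x - 3*y) dx ∧ dy ∧ dz + (2*w + 2*y - 2*z) dx ∧ dy ∧ dw + (-4*w - 2*z) dx ∧ dz ∧ dw + (2*x) dy ∧ dz ∧ dw

For a 2-form omega = sum_{i<j} g_{ij} dx_i ∧ dx_j, the exterior derivative is
  d(omega) = sum_{i<j} d(g_{ij}) ∧ dx_i ∧ dx_j = sum_{i<j, k} (∂g_{ij}/∂x_k) dx_k ∧ dx_i ∧ dx_j.
Expand each term, using dx_k ∧ dx_i ∧ dx_j = sgn(permutation) dx_{(a)} ∧ dx_{(b)} ∧ dx_{(c)} with (a < b < c) sorted:
  d(2*w*y + x*z - 3*y*z) includes (∂/∂z)(2*w*y + x*z - 3*y*z) dz = (x - 3*y) dz, which multiplied by dx ∧ dy gives (x - 3*y) dx ∧ dy ∧ dz
  d(2*w*y + x*z - 3*y*z) includes (∂/∂w)(2*w*y + x*z - 3*y*z) dw = (2*y) dw, which multiplied by dx ∧ dy gives (2*y) dx ∧ dy ∧ dw
  d(-6*x*y) includes (∂/∂y)(-6*x*y) dy = (-6*x) dy, which multiplied by dx ∧ dz gives (6*x) dx ∧ dy ∧ dz
  d(w*x + 3*w*z + z^2) includes (∂/∂z)(w*x + 3*w*z + z^2) dz = (3*w + 2*z) dz, which multiplied by dx ∧ dw gives (-3*w - 2*z) dx ∧ dz ∧ dw
  d(3*x^2 - 2*z^2) includes (∂/∂x)(3*x^2 - 2*z^2) dx = (6*x) dx, which multiplied by dy ∧ dz gives (6*x) dx ∧ dy ∧ dz
  d(2*w*x - w*y - 2*x*z) includes (∂/∂x)(2*w*x - w*y - 2*x*z) dx = (2*w - 2*z) dx, which multiplied by dy ∧ dw gives (2*w - 2*z) dx ∧ dy ∧ dw
  d(2*w*x - w*y - 2*x*z) includes (∂/∂z)(2*w*x - w*y - 2*x*z) dz = (-2*x) dz, which multiplied by dy ∧ dw gives (2*x) dy ∧ dz ∧ dw
  d(-w*x) includes (∂/∂x)(-w*x) dx = (-w) dx, which multiplied by dz ∧ dw gives (-w) dx ∧ dz ∧ dw
Collecting like 3-forms: d(omega) = (13*x - 3*y) dx ∧ dy ∧ dz + (2*w + 2*y - 2*z) dx ∧ dy ∧ dw + (-4*w - 2*z) dx ∧ dz ∧ dw + (2*x) dy ∧ dz ∧ dw.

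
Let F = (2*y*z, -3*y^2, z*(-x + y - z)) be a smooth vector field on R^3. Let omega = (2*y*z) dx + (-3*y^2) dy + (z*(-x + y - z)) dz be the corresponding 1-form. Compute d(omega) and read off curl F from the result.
d(omega) = (z) dy ∧ dz + (2*y + z) dz ∧ dx + (-2*z) dx ∧ dy; curl F = (z, 2*y + z, -2*z)

d omega = sum_{i<j} (∂f_j/∂x_i - ∂f_i/∂x_j) dx_i ∧ dx_j. Under the identification (dy ∧ dz, dz ∧ dx, dx ∧ dy) ↔ (e_x, e_y, e_z), the coefficients are exactly the components of curl F. Compute:
  ∂R/∂y - ∂Q/∂z = (z) - (0) = z
  ∂P/∂z - ∂R/∂x = (2*y) - (-z) = 2*y + z
  ∂Q/∂x - ∂P/∂y = (0) - (2*z) = -2*z.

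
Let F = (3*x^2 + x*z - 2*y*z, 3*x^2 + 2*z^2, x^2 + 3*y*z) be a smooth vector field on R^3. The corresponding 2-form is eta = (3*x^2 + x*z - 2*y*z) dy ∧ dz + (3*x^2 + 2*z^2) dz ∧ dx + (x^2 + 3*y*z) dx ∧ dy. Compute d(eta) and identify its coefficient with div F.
d(eta) = (6*x + 3*y + z) dx ∧ dy ∧ dz; div F = 6*x + 3*y + z

For a 2-form in R^3 of the form above, applying d gives a 3-form with coefficient ∂P/∂x + ∂Q/∂y + ∂R/∂z:
  ∂P/∂x = 6*x + z
  ∂Q/∂y = 0
  ∂R/∂z = 3*y
Sum = 6*x + 3*y + z, which is exactly div F.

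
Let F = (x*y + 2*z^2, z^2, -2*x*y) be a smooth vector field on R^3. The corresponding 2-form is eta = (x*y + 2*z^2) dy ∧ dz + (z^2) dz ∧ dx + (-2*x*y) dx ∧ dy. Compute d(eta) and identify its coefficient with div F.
d(eta) = (y) dx ∧ dy ∧ dz; div F = y

For a 2-form in R^3 of the form above, applying d gives a 3-form with coefficient ∂P/∂x + ∂Q/∂y + ∂R/∂z:
  ∂P/∂x = y
  ∂Q/∂y = 0
  ∂R/∂z = 0
Sum = y, which is exactly div F.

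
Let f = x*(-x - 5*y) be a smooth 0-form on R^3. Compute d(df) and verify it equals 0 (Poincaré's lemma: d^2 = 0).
d(df) = 0

Step 1: df = sum_i (∂f/∂x_i) dx_i = (-2*x - 5*y) dx + (-5*x) dy + (0) dz.
Step 2: Apply d again. Using the 1-form formula, the coefficient of dx ∧ dy in d(df) is ∂^2 f/∂x ∂y - ∂^2 f/∂y ∂x = (-5) - (-5) = 0 (equality of mixed partials for smooth f).
Similarly for dx ∧ dz and dy ∧ dz — all coefficients vanish. So d(df) = 0.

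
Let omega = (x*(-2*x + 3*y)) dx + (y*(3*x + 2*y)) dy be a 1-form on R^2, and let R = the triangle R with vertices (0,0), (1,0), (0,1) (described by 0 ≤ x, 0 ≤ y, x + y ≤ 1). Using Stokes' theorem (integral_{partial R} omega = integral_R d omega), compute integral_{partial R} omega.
integral_(partial R) omega = 0

Stokes: integral_partial_R omega = integral_R d omega with d omega = (∂Q/∂x - ∂P/∂y) dx ∧ dy.
  ∂Q/∂x = 3*y
  ∂P/∂y = 3*x
  integrand = ∂Q/∂x - ∂P/∂y = -3*x + 3*y.
Integrating over R: integral_0^1 integral_0^{1-x} (-3*x + 3*y) dy dx = 0.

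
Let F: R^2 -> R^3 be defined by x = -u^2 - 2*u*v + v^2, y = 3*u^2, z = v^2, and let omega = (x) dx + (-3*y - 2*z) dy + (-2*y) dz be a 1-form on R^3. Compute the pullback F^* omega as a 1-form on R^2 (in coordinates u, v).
F^* omega = (-52*u^3 + 6*u^2*v - 10*u*v^2 - 2*v^3) du + (2*u^3 - 10*u^2*v - 6*u*v^2 + 2*v^3) dv

Using F^*(f dg) = (f ∘ F) d(g ∘ F), substitute each coordinate x_i by F_i(u, v) in f_i, and replace dx_i by d F_i = (∂F_i/∂u) du + (∂F_i/∂v) dv.
  For the x component: f_1(F) = -u^2 - 2*u*v + v^2; d F_1 = (-2*u - 2*v) du + (-2*u + 2*v) dv
  For the y component: f_2(F) = -9*u^2 - 2*v^2; d F_2 = (6*u) du + (0) dv
  For the z component: f_3(F) = -6*u^2; d F_3 = (0) du + (2*v) dv
Combining and collecting du, dv coefficients:
  coeff of du: -52*u^3 + 6*u^2*v - 10*u*v^2 - 2*v^3
  coeff of dv: 2*u^3 - 10*u^2*v - 6*u*v^2 + 2*v^3
F^* omega = (-52*u^3 + 6*u^2*v - 10*u*v^2 - 2*v^3) du + (2*u^3 - 10*u^2*v - 6*u*v^2 + 2*v^3) dv.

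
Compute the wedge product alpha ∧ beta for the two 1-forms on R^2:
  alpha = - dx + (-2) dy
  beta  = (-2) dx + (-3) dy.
alpha ∧ beta = (-1) dx ∧ dy

Distribute the wedge, using dx_i ∧ dx_j = -dx_j ∧ dx_i and dx_i ∧ dx_i = 0. For each pair (i, j) with i < j, the coefficient of dx_i ∧ dx_j in alpha ∧ beta is (alpha_i * beta_j - alpha_j * beta_i). Collecting: alpha ∧ beta = (-1) dx ∧ dy.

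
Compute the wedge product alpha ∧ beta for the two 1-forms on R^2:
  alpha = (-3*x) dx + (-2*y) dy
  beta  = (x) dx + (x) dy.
alpha ∧ beta = (x*(-3*x + 2*y)) dx ∧ dy

Distribute the wedge, using dx_i ∧ dx_j = -dx_j ∧ dx_i and dx_i ∧ dx_i = 0. For each pair (i, j) with i < j, the coefficient of dx_i ∧ dx_j in alpha ∧ beta is (alpha_i * beta_j - alpha_j * beta_i). Collecting: alpha ∧ beta = (x*(-3*x + 2*y)) dx ∧ dy.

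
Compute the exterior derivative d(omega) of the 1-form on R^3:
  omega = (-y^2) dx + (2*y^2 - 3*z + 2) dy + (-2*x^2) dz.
d(omega) = (2*y) dx ∧ dy + (-4*x) dx ∧ dz + (3) dy ∧ dz

For a 1-form omega = sum_i f_i dx_i, the exterior derivative is
  d(omega) = sum_{i < j} (∂f_j/∂x_i - ∂f_i/∂x_j) dx_i ∧ dx_j.
  coefficient of dx ∧ dy: ∂f_2/∂x - ∂f_1/∂y = ∂(2*y^2 - 3*z + 2)/∂x - ∂(-y^2)/∂y = 2*y
  coefficient of dx ∧ dz: ∂f_3/∂x - ∂f_1/∂z = ∂(-2*x^2)/∂x - ∂(-y^2)/∂z = -4*x
  coefficient of dy ∧ dz: ∂f_3/∂y - ∂f_2/∂z = ∂(-2*x^2)/∂y - ∂(2*y^2 - 3*z + 2)/∂z = 3
Assembling: d(omega) = (2*y) dx ∧ dy + (-4*x) dx ∧ dz + (3) dy ∧ dz.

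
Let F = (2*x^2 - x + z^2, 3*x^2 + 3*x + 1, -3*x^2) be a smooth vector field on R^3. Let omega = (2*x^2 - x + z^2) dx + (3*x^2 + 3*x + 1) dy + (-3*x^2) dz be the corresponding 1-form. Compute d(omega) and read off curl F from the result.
d(omega) = (0) dy ∧ dz + (6*x + 2*z) dz ∧ dx + (6*x + 3) dx ∧ dy; curl F = (0, 6*x + 2*z, 6*x + 3)

d omega = sum_{i<j} (∂f_j/∂x_i - ∂f_i/∂x_j) dx_i ∧ dx_j. Under the identification (dy ∧ dz, dz ∧ dx, dx ∧ dy) ↔ (e_x, e_y, e_z), the coefficients are exactly the components of curl F. Compute:
  ∂R/∂y - ∂Q/∂z = (0) - (0) = 0
  ∂P/∂z - ∂R/∂x = (2*z) - (-6*x) = 6*x + 2*z
  ∂Q/∂x - ∂P/∂y = (6*x + 3) - (0) = 6*x + 3.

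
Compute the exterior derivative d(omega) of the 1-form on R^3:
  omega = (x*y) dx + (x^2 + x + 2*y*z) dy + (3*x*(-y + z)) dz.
d(omega) = (x + 1) dx ∧ dy + (-3*y + 3*z) dx ∧ dz + (-3*x - 2*y) dy ∧ dz

For a 1-form omega = sum_i f_i dx_i, the exterior derivative is
  d(omega) = sum_{i < j} (∂f_j/∂x_i - ∂f_i/∂x_j) dx_i ∧ dx_j.
  coefficient of dx ∧ dy: ∂f_2/∂x - ∂f_1/∂y = ∂(x^2 + x + 2*y*z)/∂x - ∂(x*y)/∂y = x + 1
  coefficient of dx ∧ dz: ∂f_3/∂x - ∂f_1/∂z = ∂(3*x*(-y + z))/∂x - ∂(x*y)/∂z = -3*y + 3*z
  coefficient of dy ∧ dz: ∂f_3/∂y - ∂f_2/∂z = ∂(3*x*(-y + z))/∂y - ∂(x^2 + x + 2*y*z)/∂z = -3*x - 2*y
Assembling: d(omega) = (x + 1) dx ∧ dy + (-3*y + 3*z) dx ∧ dz + (-3*x - 2*y) dy ∧ dz.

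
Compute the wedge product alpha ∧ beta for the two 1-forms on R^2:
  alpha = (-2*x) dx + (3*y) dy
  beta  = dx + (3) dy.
alpha ∧ beta = (-6*x - 3*y) dx ∧ dy

Distribute the wedge, using dx_i ∧ dx_j = -dx_j ∧ dx_i and dx_i ∧ dx_i = 0. For each pair (i, j) with i < j, the coefficient of dx_i ∧ dx_j in alpha ∧ beta is (alpha_i * beta_j - alpha_j * beta_i). Collecting: alpha ∧ beta = (-6*x - 3*y) dx ∧ dy.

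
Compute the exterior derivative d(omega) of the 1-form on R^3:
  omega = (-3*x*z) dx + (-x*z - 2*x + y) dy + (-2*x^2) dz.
d(omega) = (-z - 2) dx ∧ dy + (-x) dx ∧ dz + (x) dy ∧ dz

For a 1-form omega = sum_i f_i dx_i, the exterior derivative is
  d(omega) = sum_{i < j} (∂f_j/∂x_i - ∂f_i/∂x_j) dx_i ∧ dx_j.
  coefficient of dx ∧ dy: ∂f_2/∂x - ∂f_1/∂y = ∂(-x*z - 2*x + y)/∂x - ∂(-3*x*z)/∂y = -z - 2
  coefficient of dx ∧ dz: ∂f_3/∂x - ∂f_1/∂z = ∂(-2*x^2)/∂x - ∂(-3*x*z)/∂z = -x
  coefficient of dy ∧ dz: ∂f_3/∂y - ∂f_2/∂z = ∂(-2*x^2)/∂y - ∂(-x*z - 2*x + y)/∂z = x
Assembling: d(omega) = (-z - 2) dx ∧ dy + (-x) dx ∧ dz + (x) dy ∧ dz.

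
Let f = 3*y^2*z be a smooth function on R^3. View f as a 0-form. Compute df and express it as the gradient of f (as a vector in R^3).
df = (0) dx + (6*y*z) dy + (3*y^2) dz; grad f = (0, 6*y*z, 3*y^2)

For a 0-form f, d f = (∂f/∂x) dx + (∂f/∂y) dy + (∂f/∂z) dz. The components of the vector representation are exactly the entries of grad f in Cartesian coordinates:
  ∂f/∂x = 0
  ∂f/∂y = 6*y*z
  ∂f/∂z = 3*y^2.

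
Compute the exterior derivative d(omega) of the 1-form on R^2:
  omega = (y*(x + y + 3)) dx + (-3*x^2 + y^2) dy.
d(omega) = (-7*x - 2*y - 3) dx ∧ dy

For a 1-form omega = sum_i f_i dx_i, the exterior derivative is
  d(omega) = sum_{i < j} (∂f_j/∂x_i - ∂f_i/∂x_j) dx_i ∧ dx_j.
  coefficient of dx ∧ dy: ∂f_2/∂x - ∂f_1/∂y = ∂(-3*x^2 + y^2)/∂x - ∂(y*(x + y + 3))/∂y = -7*x - 2*y - 3
Assembling: d(omega) = (-7*x - 2*y - 3) dx ∧ dy.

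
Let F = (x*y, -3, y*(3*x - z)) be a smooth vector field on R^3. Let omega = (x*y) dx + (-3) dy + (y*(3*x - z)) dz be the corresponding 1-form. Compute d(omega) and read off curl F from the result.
d(omega) = (3*x - z) dy ∧ dz + (-3*y) dz ∧ dx + (-x) dx ∧ dy; curl F = (3*x - z, -3*y, -x)

d omega = sum_{i<j} (∂f_j/∂x_i - ∂f_i/∂x_j) dx_i ∧ dx_j. Under the identification (dy ∧ dz, dz ∧ dx, dx ∧ dy) ↔ (e_x, e_y, e_z), the coefficients are exactly the components of curl F. Compute:
  ∂R/∂y - ∂Q/∂z = (3*x - z) - (0) = 3*x - z
  ∂P/∂z - ∂R/∂x = (0) - (3*y) = -3*y
  ∂Q/∂x - ∂P/∂y = (0) - (x) = -x.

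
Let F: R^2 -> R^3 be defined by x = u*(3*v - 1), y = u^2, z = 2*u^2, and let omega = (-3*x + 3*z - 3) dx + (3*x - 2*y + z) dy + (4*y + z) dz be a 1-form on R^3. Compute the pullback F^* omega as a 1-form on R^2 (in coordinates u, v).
F^* omega = (24*u^3 + 36*u^2*v - 12*u^2 - 27*u*v^2 + 18*u*v - 3*u - 9*v + 3) du + (9*u*(2*u^2 - 3*u*v + u - 1)) dv

Using F^*(f dg) = (f ∘ F) d(g ∘ F), substitute each coordinate x_i by F_i(u, v) in f_i, and replace dx_i by d F_i = (∂F_i/∂u) du + (∂F_i/∂v) dv.
  For the x component: f_1(F) = 6*u^2 - 9*u*v + 3*u - 3; d F_1 = (3*v - 1) du + (3*u) dv
  For the y component: f_2(F) = 3*u*(3*v - 1); d F_2 = (2*u) du + (0) dv
  For the z component: f_3(F) = 6*u^2; d F_3 = (4*u) du + (0) dv
Combining and collecting du, dv coefficients:
  coeff of du: 24*u^3 + 36*u^2*v - 12*u^2 - 27*u*v^2 + 18*u*v - 3*u - 9*v + 3
  coeff of dv: 9*u*(2*u^2 - 3*u*v + u - 1)
F^* omega = (24*u^3 + 36*u^2*v - 12*u^2 - 27*u*v^2 + 18*u*v - 3*u - 9*v + 3) du + (9*u*(2*u^2 - 3*u*v + u - 1)) dv.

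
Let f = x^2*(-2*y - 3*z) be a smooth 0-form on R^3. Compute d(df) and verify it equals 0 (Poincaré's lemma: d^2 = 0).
d(df) = 0

Step 1: df = sum_i (∂f/∂x_i) dx_i = (2*x*(-2*y - 3*z)) dx + (-2*x^2) dy + (-3*x^2) dz.
Step 2: Apply d again. Using the 1-form formula, the coefficient of dx ∧ dy in d(df) is ∂^2 f/∂x ∂y - ∂^2 f/∂y ∂x = (-4*x) - (-4*x) = 0 (equality of mixed partials for smooth f).
Similarly for dx ∧ dz and dy ∧ dz — all coefficients vanish. So d(df) = 0.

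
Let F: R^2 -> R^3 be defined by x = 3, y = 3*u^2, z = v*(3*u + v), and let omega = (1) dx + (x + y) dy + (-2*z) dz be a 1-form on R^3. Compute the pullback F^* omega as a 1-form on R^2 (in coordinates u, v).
F^* omega = (18*u^3 - 18*u*v^2 + 18*u - 6*v^3) du + (2*v*(-9*u^2 - 9*u*v - 2*v^2)) dv

Using F^*(f dg) = (f ∘ F) d(g ∘ F), substitute each coordinate x_i by F_i(u, v) in f_i, and replace dx_i by d F_i = (∂F_i/∂u) du + (∂F_i/∂v) dv.
  For the x component: f_1(F) = 1; d F_1 = (0) du + (0) dv
  For the y component: f_2(F) = 3*u^2 + 3; d F_2 = (6*u) du + (0) dv
  For the z component: f_3(F) = 2*v*(-3*u - v); d F_3 = (3*v) du + (3*u + 2*v) dv
Combining and collecting du, dv coefficients:
  coeff of du: 18*u^3 - 18*u*v^2 + 18*u - 6*v^3
  coeff of dv: 2*v*(-9*u^2 - 9*u*v - 2*v^2)
F^* omega = (18*u^3 - 18*u*v^2 + 18*u - 6*v^3) du + (2*v*(-9*u^2 - 9*u*v - 2*v^2)) dv.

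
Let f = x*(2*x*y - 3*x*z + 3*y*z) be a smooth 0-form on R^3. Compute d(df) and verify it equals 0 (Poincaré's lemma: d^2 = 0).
d(df) = 0

Step 1: df = sum_i (∂f/∂x_i) dx_i = (4*x*y - 6*x*z + 3*y*z) dx + (x*(2*x + 3*z)) dy + (3*x*(-x + y)) dz.
Step 2: Apply d again. Using the 1-form formula, the coefficient of dx ∧ dy in d(df) is ∂^2 f/∂x ∂y - ∂^2 f/∂y ∂x = (4*x + 3*z) - (4*x + 3*z) = 0 (equality of mixed partials for smooth f).
Similarly for dx ∧ dz and dy ∧ dz — all coefficients vanish. So d(df) = 0.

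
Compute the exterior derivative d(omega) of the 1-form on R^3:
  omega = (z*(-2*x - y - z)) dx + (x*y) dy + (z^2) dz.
d(omega) = (y + z) dx ∧ dy + (2*x + y + 2*z) dx ∧ dz

For a 1-form omega = sum_i f_i dx_i, the exterior derivative is
  d(omega) = sum_{i < j} (∂f_j/∂x_i - ∂f_i/∂x_j) dx_i ∧ dx_j.
  coefficient of dx ∧ dy: ∂f_2/∂x - ∂f_1/∂y = ∂(x*y)/∂x - ∂(z*(-2*x - y - z))/∂y = y + z
  coefficient of dx ∧ dz: ∂f_3/∂x - ∂f_1/∂z = ∂(z^2)/∂x - ∂(z*(-2*x - y - z))/∂z = 2*x + y + 2*z
Assembling: d(omega) = (y + z) dx ∧ dy + (2*x + y + 2*z) dx ∧ dz.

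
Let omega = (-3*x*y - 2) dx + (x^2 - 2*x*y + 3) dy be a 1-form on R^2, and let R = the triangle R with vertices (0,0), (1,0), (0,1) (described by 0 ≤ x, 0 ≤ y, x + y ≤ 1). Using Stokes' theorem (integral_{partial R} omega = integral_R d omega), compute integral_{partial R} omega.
integral_(partial R) omega = 1/2

Stokes: integral_partial_R omega = integral_R d omega with d omega = (∂Q/∂x - ∂P/∂y) dx ∧ dy.
  ∂Q/∂x = 2*x - 2*y
  ∂P/∂y = -3*x
  integrand = ∂Q/∂x - ∂P/∂y = 5*x - 2*y.
Integrating over R: integral_0^1 integral_0^{1-x} (5*x - 2*y) dy dx = 1/2.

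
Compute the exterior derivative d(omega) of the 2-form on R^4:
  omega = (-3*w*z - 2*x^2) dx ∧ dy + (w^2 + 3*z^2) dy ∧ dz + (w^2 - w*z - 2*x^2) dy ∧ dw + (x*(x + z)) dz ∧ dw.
d(omega) = (-3*w) dx ∧ dy ∧ dz + (-4*x - 3*z) dx ∧ dy ∧ dw + (3*w) dy ∧ dz ∧ dw + (2*x + z) dx ∧ dz ∧ dw

For a 2-form omega = sum_{i<j} g_{ij} dx_i ∧ dx_j, the exterior derivative is
  d(omega) = sum_{i<j} d(g_{ij}) ∧ dx_i ∧ dx_j = sum_{i<j, k} (∂g_{ij}/∂x_k) dx_k ∧ dx_i ∧ dx_j.
Expand each term, using dx_k ∧ dx_i ∧ dx_j = sgn(permutation) dx_{(a)} ∧ dx_{(b)} ∧ dx_{(c)} with (a < b < c) sorted:
  d(-3*w*z - 2*x^2) includes (∂/∂z)(-3*w*z - 2*x^2) dz = (-3*w) dz, which multiplied by dx ∧ dy gives (-3*w) dx ∧ dy ∧ dz
  d(-3*w*z - 2*x^2) includes (∂/∂w)(-3*w*z - 2*x^2) dw = (-3*z) dw, which multiplied by dx ∧ dy gives (-3*z) dx ∧ dy ∧ dw
  d(w^2 + 3*z^2) includes (∂/∂w)(w^2 + 3*z^2) dw = (2*w) dw, which multiplied by dy ∧ dz gives (2*w) dy ∧ dz ∧ dw
  d(w^2 - w*z - 2*x^2) includes (∂/∂x)(w^2 - w*z - 2*x^2) dx = (-4*x) dx, which multiplied by dy ∧ dw gives (-4*x) dx ∧ dy ∧ dw
  d(w^2 - w*z - 2*x^2) includes (∂/∂z)(w^2 - w*z - 2*x^2) dz = (-w) dz, which multiplied by dy ∧ dw gives (w) dy ∧ dz ∧ dw
  d(x*(x + z)) includes (∂/∂x)(x*(x + z)) dx = (2*x + z) dx, which multiplied by dz ∧ dw gives (2*x + z) dx ∧ dz ∧ dw
Collecting like 3-forms: d(omega) = (-3*w) dx ∧ dy ∧ dz + (-4*x - 3*z) dx ∧ dy ∧ dw + (3*w) dy ∧ dz ∧ dw + (2*x + z) dx ∧ dz ∧ dw.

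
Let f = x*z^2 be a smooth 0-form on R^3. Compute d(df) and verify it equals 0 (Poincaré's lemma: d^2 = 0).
d(df) = 0

Step 1: df = sum_i (∂f/∂x_i) dx_i = (z^2) dx + (0) dy + (2*x*z) dz.
Step 2: Apply d again. Using the 1-form formula, the coefficient of dx ∧ dy in d(df) is ∂^2 f/∂x ∂y - ∂^2 f/∂y ∂x = (0) - (0) = 0 (equality of mixed partials for smooth f).
Similarly for dx ∧ dz and dy ∧ dz — all coefficients vanish. So d(df) = 0.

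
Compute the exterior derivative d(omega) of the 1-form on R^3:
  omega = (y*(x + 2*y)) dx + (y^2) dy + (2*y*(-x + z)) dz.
d(omega) = (-x - 4*y) dx ∧ dy + (-2*y) dx ∧ dz + (-2*x + 2*z) dy ∧ dz

For a 1-form omega = sum_i f_i dx_i, the exterior derivative is
  d(omega) = sum_{i < j} (∂f_j/∂x_i - ∂f_i/∂x_j) dx_i ∧ dx_j.
  coefficient of dx ∧ dy: ∂f_2/∂x - ∂f_1/∂y = ∂(y^2)/∂x - ∂(y*(x + 2*y))/∂y = -x - 4*y
  coefficient of dx ∧ dz: ∂f_3/∂x - ∂f_1/∂z = ∂(2*y*(-x + z))/∂x - ∂(y*(x + 2*y))/∂z = -2*y
  coefficient of dy ∧ dz: ∂f_3/∂y - ∂f_2/∂z = ∂(2*y*(-x + z))/∂y - ∂(y^2)/∂z = -2*x + 2*z
Assembling: d(omega) = (-x - 4*y) dx ∧ dy + (-2*y) dx ∧ dz + (-2*x + 2*z) dy ∧ dz.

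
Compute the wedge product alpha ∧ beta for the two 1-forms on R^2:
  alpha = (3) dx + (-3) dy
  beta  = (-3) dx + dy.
alpha ∧ beta = (-6) dx ∧ dy

Distribute the wedge, using dx_i ∧ dx_j = -dx_j ∧ dx_i and dx_i ∧ dx_i = 0. For each pair (i, j) with i < j, the coefficient of dx_i ∧ dx_j in alpha ∧ beta is (alpha_i * beta_j - alpha_j * beta_i). Collecting: alpha ∧ beta = (-6) dx ∧ dy.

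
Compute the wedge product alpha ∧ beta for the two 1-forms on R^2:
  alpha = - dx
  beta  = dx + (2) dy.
alpha ∧ beta = (-2) dx ∧ dy

Distribute the wedge, using dx_i ∧ dx_j = -dx_j ∧ dx_i and dx_i ∧ dx_i = 0. For each pair (i, j) with i < j, the coefficient of dx_i ∧ dx_j in alpha ∧ beta is (alpha_i * beta_j - alpha_j * beta_i). Collecting: alpha ∧ beta = (-2) dx ∧ dy.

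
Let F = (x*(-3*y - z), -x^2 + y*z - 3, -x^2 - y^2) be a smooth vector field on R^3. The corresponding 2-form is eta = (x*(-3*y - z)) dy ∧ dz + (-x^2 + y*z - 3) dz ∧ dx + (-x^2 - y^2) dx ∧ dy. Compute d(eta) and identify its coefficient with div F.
d(eta) = (-3*y) dx ∧ dy ∧ dz; div F = -3*y

For a 2-form in R^3 of the form above, applying d gives a 3-form with coefficient ∂P/∂x + ∂Q/∂y + ∂R/∂z:
  ∂P/∂x = -3*y - z
  ∂Q/∂y = z
  ∂R/∂z = 0
Sum = -3*y, which is exactly div F.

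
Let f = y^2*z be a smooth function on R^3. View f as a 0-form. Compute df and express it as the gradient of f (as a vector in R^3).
df = (0) dx + (2*y*z) dy + (y^2) dz; grad f = (0, 2*y*z, y^2)

For a 0-form f, d f = (∂f/∂x) dx + (∂f/∂y) dy + (∂f/∂z) dz. The components of the vector representation are exactly the entries of grad f in Cartesian coordinates:
  ∂f/∂x = 0
  ∂f/∂y = 2*y*z
  ∂f/∂z = y^2.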